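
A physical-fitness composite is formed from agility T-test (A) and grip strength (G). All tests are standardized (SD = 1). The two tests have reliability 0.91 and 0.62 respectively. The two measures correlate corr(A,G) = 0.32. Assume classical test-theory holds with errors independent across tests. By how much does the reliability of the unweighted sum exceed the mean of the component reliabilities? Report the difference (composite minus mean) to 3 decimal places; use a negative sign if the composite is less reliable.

0.057

Var(sum) = 2 + 0.64 = 2.64; true-score variance = 1.53 + 0.64 = 2.17; composite reliability = 0.8220.
Mean component reliability = 0.7650.
Difference = 0.8220 − 0.7650 = 0.057.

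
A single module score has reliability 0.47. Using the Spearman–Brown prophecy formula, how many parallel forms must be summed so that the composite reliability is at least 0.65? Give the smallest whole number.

3

k ≥ ρ*(1−ρ₁)/(ρ₁(1−ρ*)) = 0.65·0.53 / (0.47·0.35) = 2.094.
Smallest integer k = 3.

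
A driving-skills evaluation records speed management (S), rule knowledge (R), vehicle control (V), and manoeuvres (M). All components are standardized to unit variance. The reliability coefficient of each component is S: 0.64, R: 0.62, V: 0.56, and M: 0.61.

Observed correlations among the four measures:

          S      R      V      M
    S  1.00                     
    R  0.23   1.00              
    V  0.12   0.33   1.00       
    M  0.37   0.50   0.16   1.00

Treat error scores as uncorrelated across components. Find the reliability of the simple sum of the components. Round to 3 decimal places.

0.788

Var(S+R+V+M) = 4 + 2·[0.23 + 0.12 + 0.37 + 0.33 + 0.50 + 0.16] = 4 + 3.42 = 7.42.
Because errors are independent across components, Cov(Tᵢ,Tⱼ) = Cov(Xᵢ,Xⱼ); the off-diagonal part of the true-score variance is the same as above.
True-score variance = [0.64 + 0.62 + 0.56 + 0.61] + 3.42 = 2.43 + 3.42 = 5.85.
Reliability = 5.85 / 7.42 = 0.788.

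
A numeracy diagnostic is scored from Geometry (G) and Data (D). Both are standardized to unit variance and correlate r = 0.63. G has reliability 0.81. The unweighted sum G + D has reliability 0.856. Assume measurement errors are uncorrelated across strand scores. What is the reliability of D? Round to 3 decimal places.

0.721

Var(G+D) = 2 + 2·0.63 = 3.260.
True-score variance = ρ_G + ρ_D + 2·0.63, so 0.856 = (0.81 + ρ_D + 1.26) / 3.260.
ρ_D = 0.856·3.260 − 0.81 − 1.26 = 0.721.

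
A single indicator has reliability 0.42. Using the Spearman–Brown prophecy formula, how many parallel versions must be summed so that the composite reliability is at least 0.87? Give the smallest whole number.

k ≥ ρ*(1−ρ₁)/(ρ₁(1−ρ*)) = 0.87·0.58 / (0.42·0.13) = 9.242.
Smallest integer k = 10.

10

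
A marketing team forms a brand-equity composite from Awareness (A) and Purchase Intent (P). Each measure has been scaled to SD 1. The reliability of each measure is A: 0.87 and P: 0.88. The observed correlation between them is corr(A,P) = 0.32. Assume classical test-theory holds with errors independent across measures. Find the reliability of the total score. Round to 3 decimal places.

Var(A+P) = 2 + 2·[0.32] = 2 + 0.64 = 2.64.
Because errors are independent across components, Cov(Tᵢ,Tⱼ) = Cov(Xᵢ,Xⱼ); the off-diagonal part of the true-score variance is the same as above.
True-score variance = [0.87 + 0.88] + 0.64 = 1.75 + 0.64 = 2.39.
Reliability = 2.39 / 2.64 = 0.905.

0.905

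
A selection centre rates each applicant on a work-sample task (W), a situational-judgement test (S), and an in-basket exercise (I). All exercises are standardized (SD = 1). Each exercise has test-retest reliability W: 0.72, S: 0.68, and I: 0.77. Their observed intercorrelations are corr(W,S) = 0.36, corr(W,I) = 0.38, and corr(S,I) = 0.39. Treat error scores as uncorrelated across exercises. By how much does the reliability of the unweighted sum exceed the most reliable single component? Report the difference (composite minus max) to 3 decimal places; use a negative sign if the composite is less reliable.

0.072

Var(sum) = 3 + 2.26 = 5.26; true-score variance = 2.17 + 2.26 = 4.43; composite reliability = 0.8422.
Max component reliability = 0.7700.
Difference = 0.8422 − 0.7700 = 0.072.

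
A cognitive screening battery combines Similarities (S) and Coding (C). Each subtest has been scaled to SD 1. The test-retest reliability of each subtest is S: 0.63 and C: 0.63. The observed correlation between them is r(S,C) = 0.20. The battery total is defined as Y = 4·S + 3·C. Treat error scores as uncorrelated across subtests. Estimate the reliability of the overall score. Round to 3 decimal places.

0.690

Var(Y) = 4² + 3² + 2·[12·0.20] = 25 + 4.8 = 29.8.
Because errors are independent across components, Cov(Tᵢ,Tⱼ) = Cov(Xᵢ,Xⱼ); the off-diagonal part of the true-score variance is the same as above.
True-score variance = [4²·0.63 + 3²·0.63] + 4.8 = 15.75 + 4.8 = 20.55.
Reliability = 20.55 / 29.8 = 0.690.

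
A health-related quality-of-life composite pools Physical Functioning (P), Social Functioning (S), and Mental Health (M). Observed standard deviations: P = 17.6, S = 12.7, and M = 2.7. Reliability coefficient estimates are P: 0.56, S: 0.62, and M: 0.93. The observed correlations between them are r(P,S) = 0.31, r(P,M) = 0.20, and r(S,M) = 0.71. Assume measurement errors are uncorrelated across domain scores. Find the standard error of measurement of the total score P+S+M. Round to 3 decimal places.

Var(total) = 478.34 + 206.282 = 684.622.
True-score variance = 280.245 + 206.282 = 486.527, so reliability = 0.7107.
Error variance = 684.622 − 486.527 = 198.095; SEM = √198.095 = 14.075.

14.075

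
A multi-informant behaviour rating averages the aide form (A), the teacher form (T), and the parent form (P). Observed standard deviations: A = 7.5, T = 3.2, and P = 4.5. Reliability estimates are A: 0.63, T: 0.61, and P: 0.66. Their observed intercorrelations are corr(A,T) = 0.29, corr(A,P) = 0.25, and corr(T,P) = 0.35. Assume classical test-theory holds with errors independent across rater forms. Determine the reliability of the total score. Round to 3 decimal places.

Var(A+T+P) = 7.5² + 3.2² + 4.5² + 2·[7.5·3.2·0.29 + 7.5·4.5·0.25 + 3.2·4.5·0.35] = 86.74 + 40.875 = 127.615.
Under uncorrelated errors the observed covariances equal the true-score covariances, so only the own-variance terms attenuate.
True-score variance = [7.5²·0.63 + 3.2²·0.61 + 4.5²·0.66] + 40.875 = 55.0489 + 40.875 = 95.9239.
Reliability = 95.9239 / 127.615 = 0.752.

0.752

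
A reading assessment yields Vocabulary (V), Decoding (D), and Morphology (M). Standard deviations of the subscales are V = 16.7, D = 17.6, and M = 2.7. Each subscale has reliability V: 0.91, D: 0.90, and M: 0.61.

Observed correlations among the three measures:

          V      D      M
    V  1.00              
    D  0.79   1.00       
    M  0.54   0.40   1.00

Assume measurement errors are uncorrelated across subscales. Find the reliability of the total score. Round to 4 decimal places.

0.9486

Var(V+D+M) = 16.7² + 17.6² + 2.7² + 2·[16.7·17.6·0.79 + 16.7·2.7·0.54 + 17.6·2.7·0.40] = 595.94 + 551.107 = 1147.05.
With uncorrelated errors the cross-covariances are all true-score covariance, so they carry over unchanged; only the diagonal terms shrink to ρᵢσᵢ².
True-score variance = [16.7²·0.91 + 17.6²·0.90 + 2.7²·0.61] + 551.107 = 537.021 + 551.107 = 1088.13.
Reliability = 1088.13 / 1147.05 = 0.9486.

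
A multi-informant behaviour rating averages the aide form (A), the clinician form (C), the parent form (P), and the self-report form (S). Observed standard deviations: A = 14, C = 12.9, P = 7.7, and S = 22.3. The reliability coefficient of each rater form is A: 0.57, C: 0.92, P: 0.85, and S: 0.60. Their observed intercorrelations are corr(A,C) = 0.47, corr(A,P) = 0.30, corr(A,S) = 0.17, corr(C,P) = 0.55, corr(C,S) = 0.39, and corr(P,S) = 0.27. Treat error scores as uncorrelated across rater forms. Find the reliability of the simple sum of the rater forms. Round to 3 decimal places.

0.819

Var(A+C+P+S) = 14² + 12.9² + 7.7² + 22.3² + 2·[14·12.9·0.47 + 14·7.7·0.30 + 14·22.3·0.17 + 12.9·7.7·0.55 + 12.9·22.3·0.39 + 7.7·22.3·0.27] = 918.99 + 766.961 = 1685.95.
Because errors are independent across components, Cov(Tᵢ,Tⱼ) = Cov(Xᵢ,Xⱼ); the off-diagonal part of the true-score variance is the same as above.
True-score variance = [14²·0.57 + 12.9²·0.92 + 7.7²·0.85 + 22.3²·0.60] + 766.961 = 613.588 + 766.961 = 1380.55.
Reliability = 1380.55 / 1685.95 = 0.819.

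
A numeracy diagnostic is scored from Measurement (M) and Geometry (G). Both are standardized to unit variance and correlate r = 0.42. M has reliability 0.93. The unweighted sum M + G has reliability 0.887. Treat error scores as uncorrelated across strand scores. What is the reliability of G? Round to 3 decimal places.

0.749

Var(M+G) = 2 + 2·0.42 = 2.840.
True-score variance = ρ_M + ρ_G + 2·0.42, so 0.887 = (0.93 + ρ_G + 0.84) / 2.840.
ρ_G = 0.887·2.840 − 0.93 − 0.84 = 0.749.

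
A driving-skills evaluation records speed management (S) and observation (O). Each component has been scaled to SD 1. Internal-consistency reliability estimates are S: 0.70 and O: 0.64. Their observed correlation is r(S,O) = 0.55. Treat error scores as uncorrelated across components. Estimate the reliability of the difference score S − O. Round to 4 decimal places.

0.2667

Var(S−O) = 1 + 1 − 2·0.55 = 2 − 1.1 = 0.9.
With uncorrelated errors the cross-covariances are all true-score covariance, so they carry over unchanged; only the diagonal terms shrink to ρᵢσᵢ².
True-score variance = [0.70 + 0.64] − 1.1 = 1.34 − 1.1 = 0.24.
Reliability = 0.24 / 0.9 = 0.2667.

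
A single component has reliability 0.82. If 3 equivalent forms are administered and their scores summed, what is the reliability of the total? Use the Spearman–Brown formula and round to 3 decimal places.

ρ_k = kρ / (1 + (k−1)ρ) = 3·0.82 / (1 + 2·0.82) = 2.460 / 2.640 = 0.932.

0.932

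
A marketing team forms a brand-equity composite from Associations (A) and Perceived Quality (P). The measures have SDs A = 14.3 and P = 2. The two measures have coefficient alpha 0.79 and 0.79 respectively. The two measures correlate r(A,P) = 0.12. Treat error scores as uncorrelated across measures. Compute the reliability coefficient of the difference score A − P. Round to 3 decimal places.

Var(A−P) = 14.3² + 2² − 2·14.3·2·0.12 = 208.49 − 6.864 = 201.626.
Because errors are independent across components, Cov(Tᵢ,Tⱼ) = Cov(Xᵢ,Xⱼ); the off-diagonal part of the true-score variance is the same as above.
True-score variance = [14.3²·0.79 + 2²·0.79] − 6.864 = 164.707 − 6.864 = 157.843.
Reliability = 157.843 / 201.626 = 0.783.

0.783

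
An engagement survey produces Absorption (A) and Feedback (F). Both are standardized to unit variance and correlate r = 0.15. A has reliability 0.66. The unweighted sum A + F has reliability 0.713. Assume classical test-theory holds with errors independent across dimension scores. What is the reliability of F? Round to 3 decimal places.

0.680

Var(A+F) = 2 + 2·0.15 = 2.300.
True-score variance = ρ_A + ρ_F + 2·0.15, so 0.713 = (0.66 + ρ_F + 0.30) / 2.300.
ρ_F = 0.713·2.300 − 0.66 − 0.30 = 0.680.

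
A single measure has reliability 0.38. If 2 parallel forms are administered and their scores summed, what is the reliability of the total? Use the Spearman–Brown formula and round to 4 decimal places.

0.5507

ρ_k = kρ / (1 + (k−1)ρ) = 2·0.38 / (1 + 1·0.38) = 0.760 / 1.380 = 0.5507.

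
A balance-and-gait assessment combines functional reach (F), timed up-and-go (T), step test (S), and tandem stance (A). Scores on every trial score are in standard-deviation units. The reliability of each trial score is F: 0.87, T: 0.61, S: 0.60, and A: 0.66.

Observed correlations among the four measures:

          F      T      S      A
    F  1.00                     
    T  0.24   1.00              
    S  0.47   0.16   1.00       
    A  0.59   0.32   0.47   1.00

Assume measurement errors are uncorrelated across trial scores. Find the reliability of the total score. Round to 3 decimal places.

0.852

Var(F+T+S+A) = 4 + 2·[0.24 + 0.47 + 0.59 + 0.16 + 0.32 + 0.47] = 4 + 4.5 = 8.5.
Because errors are independent across components, Cov(Tᵢ,Tⱼ) = Cov(Xᵢ,Xⱼ); the off-diagonal part of the true-score variance is the same as above.
True-score variance = [0.87 + 0.61 + 0.60 + 0.66] + 4.5 = 2.74 + 4.5 = 7.24.
Reliability = 7.24 / 8.5 = 0.852.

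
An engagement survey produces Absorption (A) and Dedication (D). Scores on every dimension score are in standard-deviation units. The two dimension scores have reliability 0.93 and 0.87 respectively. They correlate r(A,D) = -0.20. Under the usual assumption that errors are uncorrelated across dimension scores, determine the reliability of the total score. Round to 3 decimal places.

0.875

Var(A+D) = 2 + 2·[(-0.20)] = 2 − 0.4 = 1.6.
Under uncorrelated errors the observed covariances equal the true-score covariances, so only the own-variance terms attenuate.
True-score variance = [0.93 + 0.87] − 0.4 = 1.8 − 0.4 = 1.4.
Reliability = 1.4 / 1.6 = 0.875.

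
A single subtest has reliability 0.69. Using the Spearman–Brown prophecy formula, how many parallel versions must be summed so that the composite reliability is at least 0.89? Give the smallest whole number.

4

k ≥ ρ*(1−ρ₁)/(ρ₁(1−ρ*)) = 0.89·0.31 / (0.69·0.11) = 3.635.
Smallest integer k = 4.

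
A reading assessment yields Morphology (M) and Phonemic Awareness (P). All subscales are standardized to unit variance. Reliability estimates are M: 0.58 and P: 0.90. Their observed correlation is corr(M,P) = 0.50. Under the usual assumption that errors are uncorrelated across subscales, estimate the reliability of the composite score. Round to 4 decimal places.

0.8267

Var(M+P) = 2 + 2·[0.50] = 2 + 1 = 3.
Because errors are independent across components, Cov(Tᵢ,Tⱼ) = Cov(Xᵢ,Xⱼ); the off-diagonal part of the true-score variance is the same as above.
True-score variance = [0.58 + 0.90] + 1 = 1.48 + 1 = 2.48.
Reliability = 2.48 / 3 = 0.8267.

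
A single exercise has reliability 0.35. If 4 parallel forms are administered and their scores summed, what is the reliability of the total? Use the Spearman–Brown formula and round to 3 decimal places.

0.683

ρ_k = kρ / (1 + (k−1)ρ) = 4·0.35 / (1 + 3·0.35) = 1.400 / 2.050 = 0.683.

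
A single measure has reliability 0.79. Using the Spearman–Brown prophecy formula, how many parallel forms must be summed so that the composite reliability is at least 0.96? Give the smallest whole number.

7

k ≥ ρ*(1−ρ₁)/(ρ₁(1−ρ*)) = 0.96·0.21 / (0.79·0.04) = 6.380.
Smallest integer k = 7.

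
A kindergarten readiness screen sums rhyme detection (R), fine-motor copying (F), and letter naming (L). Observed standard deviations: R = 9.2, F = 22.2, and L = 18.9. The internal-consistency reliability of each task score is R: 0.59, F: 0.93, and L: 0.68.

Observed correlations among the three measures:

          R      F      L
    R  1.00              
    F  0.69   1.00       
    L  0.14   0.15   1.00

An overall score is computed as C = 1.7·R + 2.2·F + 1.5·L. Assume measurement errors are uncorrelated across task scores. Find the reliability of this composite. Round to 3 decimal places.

Var(C) = 1.7²·9.2² + 2.2²·22.2² + 1.5²·18.9² + 2·[3.74·9.2·22.2·0.69 + 2.55·9.2·18.9·0.14 + 3.3·22.2·18.9·0.15] = 3433.68 + 1593.66 = 5027.34.
Because errors are independent across components, Cov(Tᵢ,Tⱼ) = Cov(Xᵢ,Xⱼ); the off-diagonal part of the true-score variance is the same as above.
True-score variance = [1.7²·9.2²·0.59 + 2.2²·22.2²·0.93 + 1.5²·18.9²·0.68] + 1593.66 = 2909.22 + 1593.66 = 4502.88.
Reliability = 4502.88 / 5027.34 = 0.896.

0.896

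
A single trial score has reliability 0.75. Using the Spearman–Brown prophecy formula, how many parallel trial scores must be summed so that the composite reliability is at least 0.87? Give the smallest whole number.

3

k ≥ ρ*(1−ρ₁)/(ρ₁(1−ρ*)) = 0.87·0.25 / (0.75·0.13) = 2.231.
Smallest integer k = 3.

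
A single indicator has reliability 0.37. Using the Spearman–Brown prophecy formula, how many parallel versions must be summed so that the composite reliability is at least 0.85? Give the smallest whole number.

k ≥ ρ*(1−ρ₁)/(ρ₁(1−ρ*)) = 0.85·0.63 / (0.37·0.15) = 9.649.
Smallest integer k = 10.

10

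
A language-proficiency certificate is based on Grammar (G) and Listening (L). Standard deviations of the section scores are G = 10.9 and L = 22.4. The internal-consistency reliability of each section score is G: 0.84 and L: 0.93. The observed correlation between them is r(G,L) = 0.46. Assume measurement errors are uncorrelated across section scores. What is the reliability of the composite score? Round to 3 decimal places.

Var(G+L) = 10.9² + 22.4² + 2·[10.9·22.4·0.46] = 620.57 + 224.627 = 845.197.
With uncorrelated errors the cross-covariances are all true-score covariance, so they carry over unchanged; only the diagonal terms shrink to ρᵢσᵢ².
True-score variance = [10.9²·0.84 + 22.4²·0.93] + 224.627 = 566.437 + 224.627 = 791.064.
Reliability = 791.064 / 845.197 = 0.936.

0.936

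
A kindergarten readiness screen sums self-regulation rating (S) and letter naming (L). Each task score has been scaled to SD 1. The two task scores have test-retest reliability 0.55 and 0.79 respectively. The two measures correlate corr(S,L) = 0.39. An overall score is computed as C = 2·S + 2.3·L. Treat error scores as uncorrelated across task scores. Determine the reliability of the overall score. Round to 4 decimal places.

0.7740

Var(C) = 2² + 2.3² + 2·[4.6·0.39] = 9.29 + 3.588 = 12.878.
Under uncorrelated errors the observed covariances equal the true-score covariances, so only the own-variance terms attenuate.
True-score variance = [2²·0.55 + 2.3²·0.79] + 3.588 = 6.3791 + 3.588 = 9.9671.
Reliability = 9.9671 / 12.878 = 0.7740.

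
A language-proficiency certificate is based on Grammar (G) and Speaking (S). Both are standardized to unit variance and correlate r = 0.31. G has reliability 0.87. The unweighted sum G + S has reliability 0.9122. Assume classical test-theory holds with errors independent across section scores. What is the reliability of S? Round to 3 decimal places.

0.900

Var(G+S) = 2 + 2·0.31 = 2.620.
True-score variance = ρ_G + ρ_S + 2·0.31, so 0.9122 = (0.87 + ρ_S + 0.62) / 2.620.
ρ_S = 0.9122·2.620 − 0.87 − 0.62 = 0.900.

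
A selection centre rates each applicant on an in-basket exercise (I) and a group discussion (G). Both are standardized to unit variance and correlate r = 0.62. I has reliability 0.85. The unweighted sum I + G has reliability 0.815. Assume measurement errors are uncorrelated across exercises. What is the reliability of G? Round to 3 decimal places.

0.551

Var(I+G) = 2 + 2·0.62 = 3.240.
True-score variance = ρ_I + ρ_G + 2·0.62, so 0.815 = (0.85 + ρ_G + 1.24) / 3.240.
ρ_G = 0.815·3.240 − 0.85 − 1.24 = 0.551.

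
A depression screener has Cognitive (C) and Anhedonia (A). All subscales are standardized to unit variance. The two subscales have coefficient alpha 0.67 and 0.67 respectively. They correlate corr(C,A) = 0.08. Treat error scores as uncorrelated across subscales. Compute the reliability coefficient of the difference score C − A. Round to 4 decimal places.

0.6413

Var(C−A) = 1 + 1 − 2·0.08 = 2 − 0.16 = 1.84.
Because errors are independent across components, Cov(Tᵢ,Tⱼ) = Cov(Xᵢ,Xⱼ); the off-diagonal part of the true-score variance is the same as above.
True-score variance = [0.67 + 0.67] − 0.16 = 1.34 − 0.16 = 1.18.
Reliability = 1.18 / 1.84 = 0.6413.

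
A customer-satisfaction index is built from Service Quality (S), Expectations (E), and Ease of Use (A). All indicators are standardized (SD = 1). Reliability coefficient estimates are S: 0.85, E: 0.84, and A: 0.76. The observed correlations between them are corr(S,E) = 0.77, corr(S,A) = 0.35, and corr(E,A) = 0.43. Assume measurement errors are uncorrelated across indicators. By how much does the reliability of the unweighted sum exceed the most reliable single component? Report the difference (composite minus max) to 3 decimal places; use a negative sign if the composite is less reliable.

Var(sum) = 3 + 3.1 = 6.1; true-score variance = 2.45 + 3.1 = 5.55; composite reliability = 0.9098.
Max component reliability = 0.8500.
Difference = 0.9098 − 0.8500 = 0.060.

0.060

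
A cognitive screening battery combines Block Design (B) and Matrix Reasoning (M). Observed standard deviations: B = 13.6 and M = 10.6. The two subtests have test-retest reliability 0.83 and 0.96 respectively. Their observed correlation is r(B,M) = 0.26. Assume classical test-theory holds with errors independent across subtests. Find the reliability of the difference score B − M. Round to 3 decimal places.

Var(B−M) = 13.6² + 10.6² − 2·13.6·10.6·0.26 = 297.32 − 74.9632 = 222.357.
Because errors are independent across components, Cov(Tᵢ,Tⱼ) = Cov(Xᵢ,Xⱼ); the off-diagonal part of the true-score variance is the same as above.
True-score variance = [13.6²·0.83 + 10.6²·0.96] − 74.9632 = 261.382 − 74.9632 = 186.419.
Reliability = 186.419 / 222.357 = 0.838.

0.838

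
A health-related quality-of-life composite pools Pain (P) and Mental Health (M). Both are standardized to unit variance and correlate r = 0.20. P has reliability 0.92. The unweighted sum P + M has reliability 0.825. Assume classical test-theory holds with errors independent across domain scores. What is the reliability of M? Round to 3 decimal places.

Var(P+M) = 2 + 2·0.20 = 2.400.
True-score variance = ρ_P + ρ_M + 2·0.20, so 0.825 = (0.92 + ρ_M + 0.40) / 2.400.
ρ_M = 0.825·2.400 − 0.92 − 0.40 = 0.660.

0.660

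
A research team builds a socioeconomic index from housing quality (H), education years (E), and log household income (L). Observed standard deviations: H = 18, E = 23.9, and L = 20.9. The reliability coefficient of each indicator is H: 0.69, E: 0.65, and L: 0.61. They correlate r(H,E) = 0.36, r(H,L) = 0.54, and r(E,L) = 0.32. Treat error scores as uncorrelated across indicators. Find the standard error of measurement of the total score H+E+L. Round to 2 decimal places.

Var(total) = 1332.02 + 1035.73 = 2367.75.
True-score variance = 861.301 + 1035.73 = 1897.03, so reliability = 0.8012.
Error variance = 2367.75 − 1897.03 = 470.719; SEM = √470.719 = 21.70.

21.70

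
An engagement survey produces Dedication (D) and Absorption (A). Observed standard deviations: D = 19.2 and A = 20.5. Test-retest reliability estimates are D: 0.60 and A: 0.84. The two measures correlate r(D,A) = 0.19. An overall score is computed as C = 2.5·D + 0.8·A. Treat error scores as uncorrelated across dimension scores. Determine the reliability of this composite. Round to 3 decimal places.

0.664

Var(C) = 2.5²·19.2² + 0.8²·20.5² + 2·[2·19.2·20.5·0.19] = 2572.96 + 299.136 = 2872.1.
Under uncorrelated errors the observed covariances equal the true-score covariances, so only the own-variance terms attenuate.
True-score variance = [2.5²·19.2²·0.60 + 0.8²·20.5²·0.84] + 299.136 = 1608.33 + 299.136 = 1907.46.
Reliability = 1907.46 / 2872.1 = 0.664.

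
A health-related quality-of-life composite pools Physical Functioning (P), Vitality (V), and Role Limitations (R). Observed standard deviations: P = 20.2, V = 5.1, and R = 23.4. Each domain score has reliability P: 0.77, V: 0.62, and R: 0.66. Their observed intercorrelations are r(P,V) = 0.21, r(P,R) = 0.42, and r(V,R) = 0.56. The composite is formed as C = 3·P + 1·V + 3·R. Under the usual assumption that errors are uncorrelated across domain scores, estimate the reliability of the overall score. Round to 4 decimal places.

Var(C) = 3²·20.2² + 5.1² + 3²·23.4² + 2·[3·20.2·5.1·0.21 + 9·20.2·23.4·0.42 + 3·5.1·23.4·0.56] = 8626.41 + 4104.25 = 12730.7.
With uncorrelated errors the cross-covariances are all true-score covariance, so they carry over unchanged; only the diagonal terms shrink to ρᵢσᵢ².
True-score variance = [3²·20.2²·0.77 + 5.1²·0.62 + 3²·23.4²·0.66] + 4104.25 = 6096.35 + 4104.25 = 10200.6.
Reliability = 10200.6 / 12730.7 = 0.8013.

0.8013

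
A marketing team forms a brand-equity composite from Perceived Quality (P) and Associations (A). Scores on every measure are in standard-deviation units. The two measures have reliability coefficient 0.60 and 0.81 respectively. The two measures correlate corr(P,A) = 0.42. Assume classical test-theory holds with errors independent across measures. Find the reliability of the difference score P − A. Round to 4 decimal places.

0.4914

Var(P−A) = 1 + 1 − 2·0.42 = 2 − 0.84 = 1.16.
With uncorrelated errors the cross-covariances are all true-score covariance, so they carry over unchanged; only the diagonal terms shrink to ρᵢσᵢ².
True-score variance = [0.60 + 0.81] − 0.84 = 1.41 − 0.84 = 0.57.
Reliability = 0.57 / 1.16 = 0.4914.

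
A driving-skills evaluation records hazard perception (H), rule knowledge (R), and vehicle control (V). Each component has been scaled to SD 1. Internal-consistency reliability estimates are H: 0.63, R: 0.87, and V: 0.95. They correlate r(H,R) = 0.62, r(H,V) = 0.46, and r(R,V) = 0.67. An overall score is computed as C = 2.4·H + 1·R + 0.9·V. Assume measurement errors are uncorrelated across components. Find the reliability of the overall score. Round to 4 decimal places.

0.8325

Var(C) = 2.4² + 1 + 0.9² + 2·[2.4·0.62 + 2.16·0.46 + 0.9·0.67] = 7.57 + 6.1692 = 13.7392.
With uncorrelated errors the cross-covariances are all true-score covariance, so they carry over unchanged; only the diagonal terms shrink to ρᵢσᵢ².
True-score variance = [2.4²·0.63 + 0.87 + 0.9²·0.95] + 6.1692 = 5.2683 + 6.1692 = 11.4375.
Reliability = 11.4375 / 13.7392 = 0.8325.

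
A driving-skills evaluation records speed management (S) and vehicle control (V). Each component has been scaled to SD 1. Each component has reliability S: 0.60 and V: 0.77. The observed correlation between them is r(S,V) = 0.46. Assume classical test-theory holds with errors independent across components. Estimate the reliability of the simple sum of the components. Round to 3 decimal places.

0.784

Var(S+V) = 2 + 2·[0.46] = 2 + 0.92 = 2.92.
Under uncorrelated errors the observed covariances equal the true-score covariances, so only the own-variance terms attenuate.
True-score variance = [0.60 + 0.77] + 0.92 = 1.37 + 0.92 = 2.29.
Reliability = 2.29 / 2.92 = 0.784.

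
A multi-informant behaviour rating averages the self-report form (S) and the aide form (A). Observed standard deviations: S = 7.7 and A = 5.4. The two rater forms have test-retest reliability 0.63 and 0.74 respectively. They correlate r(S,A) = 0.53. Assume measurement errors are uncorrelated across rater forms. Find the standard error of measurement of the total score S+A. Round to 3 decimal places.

Var(total) = 88.45 + 44.0748 = 132.525.
True-score variance = 58.9311 + 44.0748 = 103.006, so reliability = 0.7773.
Error variance = 132.525 − 103.006 = 29.5189; SEM = √29.5189 = 5.433.

5.433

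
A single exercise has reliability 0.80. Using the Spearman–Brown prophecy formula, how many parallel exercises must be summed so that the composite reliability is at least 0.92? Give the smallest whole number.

k ≥ ρ*(1−ρ₁)/(ρ₁(1−ρ*)) = 0.92·0.20 / (0.80·0.08) = 2.875.
Smallest integer k = 3.

3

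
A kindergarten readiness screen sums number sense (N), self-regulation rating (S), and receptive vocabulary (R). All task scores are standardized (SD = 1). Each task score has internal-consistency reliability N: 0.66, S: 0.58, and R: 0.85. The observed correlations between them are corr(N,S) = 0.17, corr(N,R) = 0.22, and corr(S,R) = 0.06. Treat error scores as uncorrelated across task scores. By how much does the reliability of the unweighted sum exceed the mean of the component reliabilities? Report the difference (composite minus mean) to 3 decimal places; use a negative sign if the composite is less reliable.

0.070

Var(sum) = 3 + 0.9 = 3.9; true-score variance = 2.09 + 0.9 = 2.99; composite reliability = 0.7667.
Mean component reliability = 0.6967.
Difference = 0.7667 − 0.6967 = 0.070.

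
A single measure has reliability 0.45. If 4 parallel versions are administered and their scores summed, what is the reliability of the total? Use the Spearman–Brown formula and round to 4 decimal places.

ρ_k = kρ / (1 + (k−1)ρ) = 4·0.45 / (1 + 3·0.45) = 1.800 / 2.350 = 0.7660.

0.7660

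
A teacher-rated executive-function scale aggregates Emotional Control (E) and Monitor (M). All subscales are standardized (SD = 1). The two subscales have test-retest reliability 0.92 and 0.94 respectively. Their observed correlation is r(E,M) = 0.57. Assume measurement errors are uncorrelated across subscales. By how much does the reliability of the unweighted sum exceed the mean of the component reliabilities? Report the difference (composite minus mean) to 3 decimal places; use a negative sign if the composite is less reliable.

Var(sum) = 2 + 1.14 = 3.14; true-score variance = 1.86 + 1.14 = 3; composite reliability = 0.9554.
Mean component reliability = 0.9300.
Difference = 0.9554 − 0.9300 = 0.025.

0.025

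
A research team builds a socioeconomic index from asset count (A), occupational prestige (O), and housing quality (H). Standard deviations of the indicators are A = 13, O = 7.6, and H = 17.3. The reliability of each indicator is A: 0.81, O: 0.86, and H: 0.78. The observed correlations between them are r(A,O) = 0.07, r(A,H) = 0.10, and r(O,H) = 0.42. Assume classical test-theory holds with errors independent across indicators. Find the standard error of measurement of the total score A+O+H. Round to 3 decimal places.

Var(total) = 526.05 + 169.255 = 695.305.
True-score variance = 420.01 + 169.255 = 589.265, so reliability = 0.8475.
Error variance = 695.305 − 589.265 = 106.04; SEM = √106.04 = 10.298.

10.298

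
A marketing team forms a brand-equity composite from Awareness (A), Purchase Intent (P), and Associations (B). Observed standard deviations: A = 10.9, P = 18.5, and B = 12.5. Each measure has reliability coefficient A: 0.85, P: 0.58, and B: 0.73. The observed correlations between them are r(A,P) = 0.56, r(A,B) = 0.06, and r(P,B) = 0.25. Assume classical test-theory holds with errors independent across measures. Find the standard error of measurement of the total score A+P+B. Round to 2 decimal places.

14.27

Var(total) = 617.31 + 357.823 = 975.133.
True-score variance = 413.556 + 357.823 = 771.379, so reliability = 0.7911.
Error variance = 975.133 − 771.379 = 203.754; SEM = √203.754 = 14.27.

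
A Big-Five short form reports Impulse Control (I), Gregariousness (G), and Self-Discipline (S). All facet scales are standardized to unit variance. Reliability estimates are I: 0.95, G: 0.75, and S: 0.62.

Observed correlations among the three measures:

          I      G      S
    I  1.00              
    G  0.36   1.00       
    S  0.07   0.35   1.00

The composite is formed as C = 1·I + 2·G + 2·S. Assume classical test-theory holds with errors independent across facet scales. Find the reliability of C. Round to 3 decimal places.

Var(C) = 1 + 2² + 2² + 2·[2·0.36 + 2·0.07 + 4·0.35] = 9 + 4.52 = 13.52.
Because errors are independent across components, Cov(Tᵢ,Tⱼ) = Cov(Xᵢ,Xⱼ); the off-diagonal part of the true-score variance is the same as above.
True-score variance = [0.95 + 2²·0.75 + 2²·0.62] + 4.52 = 6.43 + 4.52 = 10.95.
Reliability = 10.95 / 13.52 = 0.810.

0.810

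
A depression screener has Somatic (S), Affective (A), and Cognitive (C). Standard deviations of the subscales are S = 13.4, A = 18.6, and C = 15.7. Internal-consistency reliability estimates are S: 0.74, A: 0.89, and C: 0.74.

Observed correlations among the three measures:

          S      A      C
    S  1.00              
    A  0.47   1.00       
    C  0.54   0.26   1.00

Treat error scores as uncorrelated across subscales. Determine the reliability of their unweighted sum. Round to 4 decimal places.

0.8926

Var(S+A+C) = 13.4² + 18.6² + 15.7² + 2·[13.4·18.6·0.47 + 13.4·15.7·0.54 + 18.6·15.7·0.26] = 772.01 + 613.346 = 1385.36.
Because errors are independent across components, Cov(Tᵢ,Tⱼ) = Cov(Xᵢ,Xⱼ); the off-diagonal part of the true-score variance is the same as above.
True-score variance = [13.4²·0.74 + 18.6²·0.89 + 15.7²·0.74] + 613.346 = 623.181 + 613.346 = 1236.53.
Reliability = 1236.53 / 1385.36 = 0.8926.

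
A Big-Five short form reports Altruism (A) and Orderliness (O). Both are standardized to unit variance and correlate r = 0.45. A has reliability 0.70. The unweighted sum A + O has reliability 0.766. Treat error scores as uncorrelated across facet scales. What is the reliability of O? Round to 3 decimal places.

Var(A+O) = 2 + 2·0.45 = 2.900.
True-score variance = ρ_A + ρ_O + 2·0.45, so 0.766 = (0.70 + ρ_O + 0.90) / 2.900.
ρ_O = 0.766·2.900 − 0.70 − 0.90 = 0.621.

0.621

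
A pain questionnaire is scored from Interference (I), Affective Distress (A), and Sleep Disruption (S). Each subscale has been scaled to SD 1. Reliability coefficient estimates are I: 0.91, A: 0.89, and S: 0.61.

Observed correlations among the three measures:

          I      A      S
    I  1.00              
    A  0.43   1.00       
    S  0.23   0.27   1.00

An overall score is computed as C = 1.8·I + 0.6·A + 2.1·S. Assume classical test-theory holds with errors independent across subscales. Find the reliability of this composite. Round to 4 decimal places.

Var(C) = 1.8² + 0.6² + 2.1² + 2·[1.08·0.43 + 3.78·0.23 + 1.26·0.27] = 8.01 + 3.348 = 11.358.
With uncorrelated errors the cross-covariances are all true-score covariance, so they carry over unchanged; only the diagonal terms shrink to ρᵢσᵢ².
True-score variance = [1.8²·0.91 + 0.6²·0.89 + 2.1²·0.61] + 3.348 = 5.9589 + 3.348 = 9.3069.
Reliability = 9.3069 / 11.358 = 0.8194.

0.8194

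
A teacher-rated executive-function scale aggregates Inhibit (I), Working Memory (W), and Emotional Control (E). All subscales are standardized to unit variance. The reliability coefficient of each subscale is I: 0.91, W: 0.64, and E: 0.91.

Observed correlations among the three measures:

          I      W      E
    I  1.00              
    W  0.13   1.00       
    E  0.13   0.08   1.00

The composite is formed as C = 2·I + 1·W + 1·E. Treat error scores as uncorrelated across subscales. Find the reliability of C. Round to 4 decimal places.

0.8875

Var(C) = 2² + 1 + 1 + 2·[2·0.13 + 2·0.13 + 0.08] = 6 + 1.2 = 7.2.
Under uncorrelated errors the observed covariances equal the true-score covariances, so only the own-variance terms attenuate.
True-score variance = [2²·0.91 + 0.64 + 0.91] + 1.2 = 5.19 + 1.2 = 6.39.
Reliability = 6.39 / 7.2 = 0.8875.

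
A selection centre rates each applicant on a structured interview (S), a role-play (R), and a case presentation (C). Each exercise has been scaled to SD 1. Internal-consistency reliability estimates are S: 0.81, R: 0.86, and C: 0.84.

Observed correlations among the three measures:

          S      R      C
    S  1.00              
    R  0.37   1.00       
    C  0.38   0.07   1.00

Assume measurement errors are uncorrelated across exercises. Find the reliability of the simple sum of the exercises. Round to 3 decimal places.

Var(S+R+C) = 3 + 2·[0.37 + 0.38 + 0.07] = 3 + 1.64 = 4.64.
With uncorrelated errors the cross-covariances are all true-score covariance, so they carry over unchanged; only the diagonal terms shrink to ρᵢσᵢ².
True-score variance = [0.81 + 0.86 + 0.84] + 1.64 = 2.51 + 1.64 = 4.15.
Reliability = 4.15 / 4.64 = 0.894.

0.894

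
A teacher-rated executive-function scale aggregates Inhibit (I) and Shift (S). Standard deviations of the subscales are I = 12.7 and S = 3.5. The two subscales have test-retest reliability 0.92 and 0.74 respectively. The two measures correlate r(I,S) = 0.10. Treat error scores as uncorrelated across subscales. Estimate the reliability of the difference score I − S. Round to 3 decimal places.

Var(I−S) = 12.7² + 3.5² − 2·12.7·3.5·0.10 = 173.54 − 8.89 = 164.65.
Under uncorrelated errors the observed covariances equal the true-score covariances, so only the own-variance terms attenuate.
True-score variance = [12.7²·0.92 + 3.5²·0.74] − 8.89 = 157.452 − 8.89 = 148.562.
Reliability = 148.562 / 164.65 = 0.902.

0.902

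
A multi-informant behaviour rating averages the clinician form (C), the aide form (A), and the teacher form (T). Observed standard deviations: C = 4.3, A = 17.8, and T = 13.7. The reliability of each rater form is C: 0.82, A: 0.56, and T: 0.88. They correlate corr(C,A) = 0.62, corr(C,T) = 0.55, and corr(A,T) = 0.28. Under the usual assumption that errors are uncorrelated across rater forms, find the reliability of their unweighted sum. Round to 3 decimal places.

0.798

Var(C+A+T) = 4.3² + 17.8² + 13.7² + 2·[4.3·17.8·0.62 + 4.3·13.7·0.55 + 17.8·13.7·0.28] = 523.02 + 296.272 = 819.292.
With uncorrelated errors the cross-covariances are all true-score covariance, so they carry over unchanged; only the diagonal terms shrink to ρᵢσᵢ².
True-score variance = [4.3²·0.82 + 17.8²·0.56 + 13.7²·0.88] + 296.272 = 357.759 + 296.272 = 654.032.
Reliability = 654.032 / 819.292 = 0.798.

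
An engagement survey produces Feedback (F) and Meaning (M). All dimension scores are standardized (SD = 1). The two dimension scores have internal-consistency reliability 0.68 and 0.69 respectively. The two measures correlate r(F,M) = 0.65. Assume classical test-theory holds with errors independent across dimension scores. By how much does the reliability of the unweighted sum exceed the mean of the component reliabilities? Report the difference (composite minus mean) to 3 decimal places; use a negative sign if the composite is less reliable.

Var(sum) = 2 + 1.3 = 3.3; true-score variance = 1.37 + 1.3 = 2.67; composite reliability = 0.8091.
Mean component reliability = 0.6850.
Difference = 0.8091 − 0.6850 = 0.124.

0.124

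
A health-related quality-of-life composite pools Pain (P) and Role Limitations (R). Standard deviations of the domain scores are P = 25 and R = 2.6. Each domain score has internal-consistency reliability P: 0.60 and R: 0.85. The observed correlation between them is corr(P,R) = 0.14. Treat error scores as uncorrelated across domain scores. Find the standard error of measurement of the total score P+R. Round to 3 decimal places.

Var(total) = 631.76 + 18.2 = 649.96.
True-score variance = 380.746 + 18.2 = 398.946, so reliability = 0.6138.
Error variance = 649.96 − 398.946 = 251.014; SEM = √251.014 = 15.843.

15.843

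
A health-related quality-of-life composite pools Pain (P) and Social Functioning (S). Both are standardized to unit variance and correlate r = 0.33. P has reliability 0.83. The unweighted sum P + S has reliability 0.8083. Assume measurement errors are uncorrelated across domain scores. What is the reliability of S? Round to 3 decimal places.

Var(P+S) = 2 + 2·0.33 = 2.660.
True-score variance = ρ_P + ρ_S + 2·0.33, so 0.8083 = (0.83 + ρ_S + 0.66) / 2.660.
ρ_S = 0.8083·2.660 − 0.83 − 0.66 = 0.660.

0.660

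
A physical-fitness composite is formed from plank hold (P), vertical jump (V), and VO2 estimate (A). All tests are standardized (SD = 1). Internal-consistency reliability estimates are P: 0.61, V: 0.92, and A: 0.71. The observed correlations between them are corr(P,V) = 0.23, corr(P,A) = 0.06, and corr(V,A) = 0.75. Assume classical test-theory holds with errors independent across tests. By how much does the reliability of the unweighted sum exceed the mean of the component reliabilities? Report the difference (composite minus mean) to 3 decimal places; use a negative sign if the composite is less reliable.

Var(sum) = 3 + 2.08 = 5.08; true-score variance = 2.24 + 2.08 = 4.32; composite reliability = 0.8504.
Mean component reliability = 0.7467.
Difference = 0.8504 − 0.7467 = 0.104.

0.104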